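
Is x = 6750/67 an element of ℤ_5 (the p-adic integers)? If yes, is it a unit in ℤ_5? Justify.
x ∈ ℤ_5 but not a unit; v_5(x) = 3 > 0

ℤ_5 = {x ∈ ℚ_5 : v_5(x) ≥ 0} and ℤ_5^× = {x ∈ ℤ_5 : v_5(x) = 0}. Here v_5(6750/67) = v_5(num) − v_5(den) = 3; compare against these criteria.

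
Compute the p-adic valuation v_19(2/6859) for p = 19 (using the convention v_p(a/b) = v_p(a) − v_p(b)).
v_19(2/6859) = -3

Factor powers of 19 from the numerator and denominator of the reduced fraction: 2 = 19^0 · 2 and 6859 = 19^3 · 1. Apply v_p(a/b) = v_p(a) − v_p(b): v_19(2/6859) = 0 − 3 = -3.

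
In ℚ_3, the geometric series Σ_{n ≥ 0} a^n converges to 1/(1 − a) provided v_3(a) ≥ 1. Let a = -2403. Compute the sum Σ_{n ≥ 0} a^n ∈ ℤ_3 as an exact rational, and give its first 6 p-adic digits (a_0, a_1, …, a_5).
Σ a^n = 1/(1 − a) = 1/2404;  first 6 digits = (1, 0, 0, 1, 0, 2)

v_3(a) = 3 ≥ 1, so the series converges in ℤ_3 to 1/(1 − a) = 1/(1 − (-2403)) = 1/2404. Expand this rational in ℤ_3: compute digits iteratively via d_i = x_i mod 3, x_{i+1} = (x_i − d_i)/3. The first 6 digits are (1, 0, 0, 1, 0, 2).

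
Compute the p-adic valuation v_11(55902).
v_11(55902) = 3

v_11(n) is the largest exponent k such that 11^k divides n. Factor out: 55902 = 11^3 · 42. (Sign doesn't affect v_p.) So v_11(55902) = 3.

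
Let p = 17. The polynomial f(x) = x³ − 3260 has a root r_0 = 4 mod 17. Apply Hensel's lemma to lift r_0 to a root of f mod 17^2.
r_1 = 191 (mod 289)

Hensel: r_{i+1} = r_i − f(r_i)/f′(r_i) mod 17^{i+2}, where f′(x) = 3x². Iterate:
  r_0 = 4 (mod 17)
  r_1 = 191 (mod 289)
Final: r = 191 with f(r) ≡ 0 mod 17^2.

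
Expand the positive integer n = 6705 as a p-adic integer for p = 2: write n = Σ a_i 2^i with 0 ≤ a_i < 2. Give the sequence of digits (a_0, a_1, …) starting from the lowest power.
(a_0, a_1, …) = (1, 0, 0, 0, 1, 1, 0, 0, 0, 1, 0, 1, 1)

Repeated division by 2 gives the digits low-to-high: 6705 = 1 + 1·2^4 + 1·2^5 + 1·2^9 + 1·2^11 + 1·2^12. Digit sequence: (1, 0, 0, 0, 1, 1, 0, 0, 0, 1, 0, 1, 1).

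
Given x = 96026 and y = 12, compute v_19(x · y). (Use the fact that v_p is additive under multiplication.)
v_19(1152312) = 3

v_p(x) = 3 (factor: 96026 = 19^3 · 14); v_p(y) = 0 (factor: 12 = 19^0 · 12). Additivity: v_p(xy) = v_p(x) + v_p(y) = 3 + 0 = 3. (Direct check: xy = 1152312 = 19^3 · (168).)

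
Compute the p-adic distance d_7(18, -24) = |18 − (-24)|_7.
d_7(18, -24) = 1/7

Step 1 — x − y = 18 − (-24) = 42. Step 2 — v_7(42) = 1 (factor: 42 = (7^1 · 6); the sign does not affect v_p). Step 3 — |x − y|_7 = 7^{-1} = 1/7.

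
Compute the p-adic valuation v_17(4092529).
v_17(4092529) = 4

v_17(n) is the largest exponent k such that 17^k divides n. Factor out: 4092529 = 17^4 · 49. (Sign doesn't affect v_p.) So v_17(4092529) = 4.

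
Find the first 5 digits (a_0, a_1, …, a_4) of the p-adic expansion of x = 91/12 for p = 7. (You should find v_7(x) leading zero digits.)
(a_0, …, a_4) = (0, 4, 6, 2, 6)

v_7(91/12) = 1, so a_0 = ... = a_0 = 0. Factor out: x = 7^1 · u with u = 13/12 a unit in ℤ_7. Expand u iteratively via a_{v+i} = u_i mod 7, u_{i+1} = (u_i − a_{v+i})/7:
  u_0 = 13/12;  a_1 = 4;  u_1 = (u_0 − 4)/7 = -5/12
  u_1 = -5/12;  a_2 = 6;  u_2 = (u_1 − 6)/7 = -11/12
  u_2 = -11/12;  a_3 = 2;  u_3 = (u_2 − 2)/7 = -5/12
  u_3 = -5/12;  a_4 = 6;  u_4 = (u_3 − 6)/7 = -11/12
Digits: (0, 4, 6, 2, 6).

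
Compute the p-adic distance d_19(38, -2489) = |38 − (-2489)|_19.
d_19(38, -2489) = 1/361

Step 1 — x − y = 38 − (-2489) = 2527. Step 2 — v_19(2527) = 2 (factor: 2527 = (19^2 · 7); the sign does not affect v_p). Step 3 — |x − y|_19 = 19^{-2} = 1/361.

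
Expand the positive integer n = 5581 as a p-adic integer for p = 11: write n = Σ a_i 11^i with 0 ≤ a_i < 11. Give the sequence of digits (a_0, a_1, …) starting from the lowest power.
(a_0, a_1, …) = (4, 1, 2, 4)

Repeated division by 11 gives the digits low-to-high: 5581 = 4 + 1·11^1 + 2·11^2 + 4·11^3. Digit sequence: (4, 1, 2, 4).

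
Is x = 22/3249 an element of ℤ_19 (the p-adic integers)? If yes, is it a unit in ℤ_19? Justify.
x ∉ ℤ_19 (v_19(x) = -2 < 0)

ℤ_19 = {x ∈ ℚ_19 : v_19(x) ≥ 0} and ℤ_19^× = {x ∈ ℤ_19 : v_19(x) = 0}. Here v_19(22/3249) = v_19(num) − v_19(den) = -2; compare against these criteria.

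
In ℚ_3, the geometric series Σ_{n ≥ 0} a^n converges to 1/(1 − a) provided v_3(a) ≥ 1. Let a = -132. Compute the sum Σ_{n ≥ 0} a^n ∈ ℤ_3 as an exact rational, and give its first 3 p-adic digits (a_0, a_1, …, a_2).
Σ a^n = 1/(1 − a) = 1/133;  first 3 digits = (1, 1, 1)

v_3(a) = 1 ≥ 1, so the series converges in ℤ_3 to 1/(1 − a) = 1/(1 − (-132)) = 1/133. Expand this rational in ℤ_3: compute digits iteratively via d_i = x_i mod 3, x_{i+1} = (x_i − d_i)/3. The first 3 digits are (1, 1, 1).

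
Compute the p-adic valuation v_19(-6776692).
v_19(-6776692) = 4

v_19(n) is the largest exponent k such that 19^k divides n. Factor out: -6776692 = -19^4 · 52. (Sign doesn't affect v_p.) So v_19(-6776692) = 4.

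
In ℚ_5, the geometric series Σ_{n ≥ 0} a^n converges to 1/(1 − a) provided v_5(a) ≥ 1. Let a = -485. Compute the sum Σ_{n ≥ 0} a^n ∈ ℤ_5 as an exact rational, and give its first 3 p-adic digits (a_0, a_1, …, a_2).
Σ a^n = 1/(1 − a) = 1/486;  first 3 digits = (1, 3, 4)

v_5(a) = 1 ≥ 1, so the series converges in ℤ_5 to 1/(1 − a) = 1/(1 − (-485)) = 1/486. Expand this rational in ℤ_5: compute digits iteratively via d_i = x_i mod 5, x_{i+1} = (x_i − d_i)/5. The first 3 digits are (1, 3, 4).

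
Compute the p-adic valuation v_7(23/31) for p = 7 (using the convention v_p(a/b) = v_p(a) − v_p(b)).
v_7(23/31) = 0

Factor powers of 7 from the numerator and denominator of the reduced fraction: 23 = 7^0 · 23 and 31 = 7^0 · 31. Apply v_p(a/b) = v_p(a) − v_p(b): v_7(23/31) = 0 − 0 = 0.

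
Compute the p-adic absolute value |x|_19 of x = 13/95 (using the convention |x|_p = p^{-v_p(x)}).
|13/95|_19 = 19

Step 1 — compute v_19(x) by factoring powers of 19 out of the numerator and denominator: v_19(13/95) = -1. Step 2 — apply |x|_p = p^{-v_p(x)} = 19^{1} = 19.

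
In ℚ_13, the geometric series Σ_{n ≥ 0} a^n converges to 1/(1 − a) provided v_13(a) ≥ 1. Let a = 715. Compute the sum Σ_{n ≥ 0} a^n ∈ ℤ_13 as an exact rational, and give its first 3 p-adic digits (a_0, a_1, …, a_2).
Σ a^n = 1/(1 − a) = -1/714;  first 3 digits = (1, 3, 0)

v_13(a) = 1 ≥ 1, so the series converges in ℤ_13 to 1/(1 − a) = 1/(1 − 715) = -1/714. Expand this rational in ℤ_13: compute digits iteratively via d_i = x_i mod 13, x_{i+1} = (x_i − d_i)/13. The first 3 digits are (1, 3, 0).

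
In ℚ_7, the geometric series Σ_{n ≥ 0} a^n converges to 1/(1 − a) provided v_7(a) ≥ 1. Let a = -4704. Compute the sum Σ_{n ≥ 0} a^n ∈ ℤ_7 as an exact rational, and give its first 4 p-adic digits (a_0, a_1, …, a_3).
Σ a^n = 1/(1 − a) = 1/4705;  first 4 digits = (1, 0, 2, 0)

v_7(a) = 2 ≥ 1, so the series converges in ℤ_7 to 1/(1 − a) = 1/(1 − (-4704)) = 1/4705. Expand this rational in ℤ_7: compute digits iteratively via d_i = x_i mod 7, x_{i+1} = (x_i − d_i)/7. The first 4 digits are (1, 0, 2, 0).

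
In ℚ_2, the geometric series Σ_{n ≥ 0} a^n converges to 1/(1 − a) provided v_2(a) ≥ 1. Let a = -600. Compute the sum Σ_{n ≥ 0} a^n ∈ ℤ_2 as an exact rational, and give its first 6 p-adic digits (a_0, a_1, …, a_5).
Σ a^n = 1/(1 − a) = 1/601;  first 6 digits = (1, 0, 0, 1, 0, 1)

v_2(a) = 3 ≥ 1, so the series converges in ℤ_2 to 1/(1 − a) = 1/(1 − (-600)) = 1/601. Expand this rational in ℤ_2: compute digits iteratively via d_i = x_i mod 2, x_{i+1} = (x_i − d_i)/2. The first 6 digits are (1, 0, 0, 1, 0, 1).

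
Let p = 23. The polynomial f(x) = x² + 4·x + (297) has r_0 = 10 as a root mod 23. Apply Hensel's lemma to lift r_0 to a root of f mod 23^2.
r_1 = 102 (mod 529)

Hensel: r_{i+1} = r_i − f(r_i)·(f′(r_i))^{-1} mod 23^{i+2}, f′(x) = 2x + 4. Iterate:
  r_0 = 10 (mod 23)
  r_1 = 102 (mod 529)
Final: r = 102 satisfies f(r) ≡ 0 mod 23^2.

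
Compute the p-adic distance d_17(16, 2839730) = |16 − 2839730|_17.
d_17(16, 2839730) = 1/1419857

Step 1 — x − y = 16 − 2839730 = -2839714. Step 2 — v_17(-2839714) = 5 (factor: -2839714 = −(17^5 · 2); the sign does not affect v_p). Step 3 — |x − y|_17 = 17^{-5} = 1/1419857.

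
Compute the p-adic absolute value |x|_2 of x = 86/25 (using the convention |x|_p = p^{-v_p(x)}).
|86/25|_2 = 1/2

Step 1 — compute v_2(x) by factoring powers of 2 out of the numerator and denominator: v_2(86/25) = 1. Step 2 — apply |x|_p = p^{-v_p(x)} = 2^{-1} = 1/2.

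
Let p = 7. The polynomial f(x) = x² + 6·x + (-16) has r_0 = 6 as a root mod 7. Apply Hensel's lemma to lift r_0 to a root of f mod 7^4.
r_3 = 2393 (mod 2401)

Hensel: r_{i+1} = r_i − f(r_i)·(f′(r_i))^{-1} mod 7^{i+2}, f′(x) = 2x + 6. Iterate:
  r_0 = 6 (mod 7)
  r_1 = 41 (mod 49)
  r_2 = 335 (mod 343)
  r_3 = 2393 (mod 2401)
Final: r = 2393 satisfies f(r) ≡ 0 mod 7^4.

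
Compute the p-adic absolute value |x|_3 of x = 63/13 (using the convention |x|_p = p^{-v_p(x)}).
|63/13|_3 = 1/9

Step 1 — compute v_3(x) by factoring powers of 3 out of the numerator and denominator: v_3(63/13) = 2. Step 2 — apply |x|_p = p^{-v_p(x)} = 3^{-2} = 1/9.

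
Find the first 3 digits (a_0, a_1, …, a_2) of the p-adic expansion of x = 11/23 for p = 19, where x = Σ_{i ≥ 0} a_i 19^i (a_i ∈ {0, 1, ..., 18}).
(a_0, …, a_2) = (17, 14, 5)

v_19(11/23) = 0 (numerator and denominator both coprime to 19), so x ∈ ℤ_19^×. Compute digits iteratively via a_i = x_i mod 19, x_{i+1} = (x_i − a_i)/19, with x_0 = x:
  x_0 = 11/23;  a_0 = 17;  x_1 = (x_0 − 17)/19 = -20/23
  x_1 = -20/23;  a_1 = 14;  x_2 = (x_1 − 14)/19 = -18/23
  x_2 = -18/23;  a_2 = 5;  x_3 = (x_2 − 5)/19 = -7/23
Digits: (17, 14, 5).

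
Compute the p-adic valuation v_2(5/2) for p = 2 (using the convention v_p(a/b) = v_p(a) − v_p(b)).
v_2(5/2) = -1

Factor powers of 2 from the numerator and denominator of the reduced fraction: 5 = 2^0 · 5 and 2 = 2^1 · 1. Apply v_p(a/b) = v_p(a) − v_p(b): v_2(5/2) = 0 − 1 = -1.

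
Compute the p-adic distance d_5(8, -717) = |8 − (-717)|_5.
d_5(8, -717) = 1/25

Step 1 — x − y = 8 − (-717) = 725. Step 2 — v_5(725) = 2 (factor: 725 = (5^2 · 29); the sign does not affect v_p). Step 3 — |x − y|_5 = 5^{-2} = 1/25.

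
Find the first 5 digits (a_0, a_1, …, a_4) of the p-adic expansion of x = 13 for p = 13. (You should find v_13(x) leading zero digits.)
(a_0, …, a_4) = (0, 1, 0, 0, 0)

v_13(13) = 1, so a_0 = ... = a_0 = 0. Factor out: x = 13^1 · u with u = 1 a unit in ℤ_13. Expand u iteratively via a_{v+i} = u_i mod 13, u_{i+1} = (u_i − a_{v+i})/13:
  u_0 = 1;  a_1 = 1;  u_1 = (u_0 − 1)/13 = 0
  u_1 = 0;  a_2 = 0;  u_2 = (u_1 − 0)/13 = 0
  u_2 = 0;  a_3 = 0;  u_3 = (u_2 − 0)/13 = 0
  u_3 = 0;  a_4 = 0;  u_4 = (u_3 − 0)/13 = 0
Digits: (0, 1, 0, 0, 0).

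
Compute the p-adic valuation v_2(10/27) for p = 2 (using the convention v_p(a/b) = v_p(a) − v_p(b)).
v_2(10/27) = 1

Factor powers of 2 from the numerator and denominator of the reduced fraction: 10 = 2^1 · 5 and 27 = 2^0 · 27. Apply v_p(a/b) = v_p(a) − v_p(b): v_2(10/27) = 1 − 0 = 1.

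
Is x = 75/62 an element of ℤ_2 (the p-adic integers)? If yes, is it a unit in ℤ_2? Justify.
x ∉ ℤ_2 (v_2(x) = -1 < 0)

ℤ_2 = {x ∈ ℚ_2 : v_2(x) ≥ 0} and ℤ_2^× = {x ∈ ℤ_2 : v_2(x) = 0}. Here v_2(75/62) = v_2(num) − v_2(den) = -1; compare against these criteria.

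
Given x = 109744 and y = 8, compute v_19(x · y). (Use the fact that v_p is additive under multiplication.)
v_19(877952) = 3

v_p(x) = 3 (factor: 109744 = 19^3 · 16); v_p(y) = 0 (factor: 8 = 19^0 · 8). Additivity: v_p(xy) = v_p(x) + v_p(y) = 3 + 0 = 3. (Direct check: xy = 877952 = 19^3 · (128).)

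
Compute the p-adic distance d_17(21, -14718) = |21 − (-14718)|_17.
d_17(21, -14718) = 1/4913

Step 1 — x − y = 21 − (-14718) = 14739. Step 2 — v_17(14739) = 3 (factor: 14739 = (17^3 · 3); the sign does not affect v_p). Step 3 — |x − y|_17 = 17^{-3} = 1/4913.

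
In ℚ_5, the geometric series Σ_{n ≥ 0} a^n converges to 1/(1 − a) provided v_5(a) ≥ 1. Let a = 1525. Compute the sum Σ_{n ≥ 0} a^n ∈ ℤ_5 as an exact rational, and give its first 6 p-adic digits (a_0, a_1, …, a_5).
Σ a^n = 1/(1 − a) = -1/1524;  first 6 digits = (1, 0, 1, 2, 3, 4)

v_5(a) = 2 ≥ 1, so the series converges in ℤ_5 to 1/(1 − a) = 1/(1 − 1525) = -1/1524. Expand this rational in ℤ_5: compute digits iteratively via d_i = x_i mod 5, x_{i+1} = (x_i − d_i)/5. The first 6 digits are (1, 0, 1, 2, 3, 4).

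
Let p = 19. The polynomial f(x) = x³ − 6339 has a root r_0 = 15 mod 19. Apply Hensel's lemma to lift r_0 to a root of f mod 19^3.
r_2 = 5582 (mod 6859)

Hensel: r_{i+1} = r_i − f(r_i)/f′(r_i) mod 19^{i+2}, where f′(x) = 3x². Iterate:
  r_0 = 15 (mod 19)
  r_1 = 167 (mod 361)
  r_2 = 5582 (mod 6859)
Final: r = 5582 with f(r) ≡ 0 mod 19^3.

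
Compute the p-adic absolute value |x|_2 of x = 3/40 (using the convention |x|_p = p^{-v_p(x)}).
|3/40|_2 = 8

Step 1 — compute v_2(x) by factoring powers of 2 out of the numerator and denominator: v_2(3/40) = -3. Step 2 — apply |x|_p = p^{-v_p(x)} = 2^{3} = 8.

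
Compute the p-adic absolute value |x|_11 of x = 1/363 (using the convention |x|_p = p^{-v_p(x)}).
|1/363|_11 = 121

Step 1 — compute v_11(x) by factoring powers of 11 out of the numerator and denominator: v_11(1/363) = -2. Step 2 — apply |x|_p = p^{-v_p(x)} = 11^{2} = 121.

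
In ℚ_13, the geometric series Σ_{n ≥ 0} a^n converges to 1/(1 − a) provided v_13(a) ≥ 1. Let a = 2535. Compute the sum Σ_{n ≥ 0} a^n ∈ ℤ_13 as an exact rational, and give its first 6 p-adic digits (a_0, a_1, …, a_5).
Σ a^n = 1/(1 − a) = -1/2534;  first 6 digits = (1, 0, 2, 1, 4, 4)

v_13(a) = 2 ≥ 1, so the series converges in ℤ_13 to 1/(1 − a) = 1/(1 − 2535) = -1/2534. Expand this rational in ℤ_13: compute digits iteratively via d_i = x_i mod 13, x_{i+1} = (x_i − d_i)/13. The first 6 digits are (1, 0, 2, 1, 4, 4).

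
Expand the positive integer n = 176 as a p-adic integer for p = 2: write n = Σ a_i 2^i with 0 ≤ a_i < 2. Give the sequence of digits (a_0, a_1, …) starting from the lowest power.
(a_0, a_1, …) = (0, 0, 0, 0, 1, 1, 0, 1)

Repeated division by 2 gives the digits low-to-high: 176 = 1·2^4 + 1·2^5 + 1·2^7. Digit sequence: (0, 0, 0, 0, 1, 1, 0, 1).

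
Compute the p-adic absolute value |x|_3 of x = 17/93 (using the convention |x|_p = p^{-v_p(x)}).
|17/93|_3 = 3

Step 1 — compute v_3(x) by factoring powers of 3 out of the numerator and denominator: v_3(17/93) = -1. Step 2 — apply |x|_p = p^{-v_p(x)} = 3^{1} = 3.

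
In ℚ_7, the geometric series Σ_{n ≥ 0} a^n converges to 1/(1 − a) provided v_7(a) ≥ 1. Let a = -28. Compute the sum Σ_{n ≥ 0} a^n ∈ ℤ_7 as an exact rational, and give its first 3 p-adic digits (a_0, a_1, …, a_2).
Σ a^n = 1/(1 − a) = 1/29;  first 3 digits = (1, 3, 1)

v_7(a) = 1 ≥ 1, so the series converges in ℤ_7 to 1/(1 − a) = 1/(1 − (-28)) = 1/29. Expand this rational in ℤ_7: compute digits iteratively via d_i = x_i mod 7, x_{i+1} = (x_i − d_i)/7. The first 3 digits are (1, 3, 1).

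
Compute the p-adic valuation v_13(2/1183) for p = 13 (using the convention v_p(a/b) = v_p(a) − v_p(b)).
v_13(2/1183) = -2

Factor powers of 13 from the numerator and denominator of the reduced fraction: 2 = 13^0 · 2 and 1183 = 13^2 · 7. Apply v_p(a/b) = v_p(a) − v_p(b): v_13(2/1183) = 0 − 2 = -2.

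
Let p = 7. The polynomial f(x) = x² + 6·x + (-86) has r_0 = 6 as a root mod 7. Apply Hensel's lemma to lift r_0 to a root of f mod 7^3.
r_2 = 230 (mod 343)

Hensel: r_{i+1} = r_i − f(r_i)·(f′(r_i))^{-1} mod 7^{i+2}, f′(x) = 2x + 6. Iterate:
  r_0 = 6 (mod 7)
  r_1 = 34 (mod 49)
  r_2 = 230 (mod 343)
Final: r = 230 satisfies f(r) ≡ 0 mod 7^3.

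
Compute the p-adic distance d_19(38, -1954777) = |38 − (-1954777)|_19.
d_19(38, -1954777) = 1/130321

Step 1 — x − y = 38 − (-1954777) = 1954815. Step 2 — v_19(1954815) = 4 (factor: 1954815 = (19^4 · 15); the sign does not affect v_p). Step 3 — |x − y|_19 = 19^{-4} = 1/130321.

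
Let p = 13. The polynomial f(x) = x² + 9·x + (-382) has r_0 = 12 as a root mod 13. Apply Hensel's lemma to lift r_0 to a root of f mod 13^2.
r_1 = 103 (mod 169)

Hensel: r_{i+1} = r_i − f(r_i)·(f′(r_i))^{-1} mod 13^{i+2}, f′(x) = 2x + 9. Iterate:
  r_0 = 12 (mod 13)
  r_1 = 103 (mod 169)
Final: r = 103 satisfies f(r) ≡ 0 mod 13^2.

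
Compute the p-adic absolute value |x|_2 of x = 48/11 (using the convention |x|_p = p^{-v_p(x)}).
|48/11|_2 = 1/16

Step 1 — compute v_2(x) by factoring powers of 2 out of the numerator and denominator: v_2(48/11) = 4. Step 2 — apply |x|_p = p^{-v_p(x)} = 2^{-4} = 1/16.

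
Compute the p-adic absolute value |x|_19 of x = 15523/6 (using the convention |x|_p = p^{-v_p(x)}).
|15523/6|_19 = 1/361

Step 1 — compute v_19(x) by factoring powers of 19 out of the numerator and denominator: v_19(15523/6) = 2. Step 2 — apply |x|_p = p^{-v_p(x)} = 19^{-2} = 1/361.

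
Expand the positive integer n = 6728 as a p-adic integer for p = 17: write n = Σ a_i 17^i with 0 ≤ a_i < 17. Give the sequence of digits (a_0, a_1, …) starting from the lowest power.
(a_0, a_1, …) = (13, 4, 6, 1)

Repeated division by 17 gives the digits low-to-high: 6728 = 13 + 4·17^1 + 6·17^2 + 1·17^3. Digit sequence: (13, 4, 6, 1).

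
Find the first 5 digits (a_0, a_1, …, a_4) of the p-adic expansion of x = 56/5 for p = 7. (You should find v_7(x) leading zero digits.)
(a_0, …, a_4) = (0, 3, 4, 5, 2)

v_7(56/5) = 1, so a_0 = ... = a_0 = 0. Factor out: x = 7^1 · u with u = 8/5 a unit in ℤ_7. Expand u iteratively via a_{v+i} = u_i mod 7, u_{i+1} = (u_i − a_{v+i})/7:
  u_0 = 8/5;  a_1 = 3;  u_1 = (u_0 − 3)/7 = -1/5
  u_1 = -1/5;  a_2 = 4;  u_2 = (u_1 − 4)/7 = -3/5
  u_2 = -3/5;  a_3 = 5;  u_3 = (u_2 − 5)/7 = -4/5
  u_3 = -4/5;  a_4 = 2;  u_4 = (u_3 − 2)/7 = -2/5
Digits: (0, 3, 4, 5, 2).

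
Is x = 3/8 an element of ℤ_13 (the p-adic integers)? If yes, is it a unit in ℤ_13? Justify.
x ∈ ℤ_13^× (unit); v_13(x) = 0

ℤ_13 = {x ∈ ℚ_13 : v_13(x) ≥ 0} and ℤ_13^× = {x ∈ ℤ_13 : v_13(x) = 0}. Here v_13(3/8) = v_13(num) − v_13(den) = 0; compare against these criteria.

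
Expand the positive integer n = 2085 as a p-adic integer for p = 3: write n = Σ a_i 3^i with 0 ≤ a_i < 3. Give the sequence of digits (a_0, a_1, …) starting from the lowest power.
(a_0, a_1, …) = (0, 2, 0, 2, 1, 2, 2)

Repeated division by 3 gives the digits low-to-high: 2085 = 2·3^1 + 2·3^3 + 1·3^4 + 2·3^5 + 2·3^6. Digit sequence: (0, 2, 0, 2, 1, 2, 2).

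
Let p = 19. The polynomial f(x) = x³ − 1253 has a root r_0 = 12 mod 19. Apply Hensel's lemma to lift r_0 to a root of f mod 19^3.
r_2 = 4800 (mod 6859)

Hensel: r_{i+1} = r_i − f(r_i)/f′(r_i) mod 19^{i+2}, where f′(x) = 3x². Iterate:
  r_0 = 12 (mod 19)
  r_1 = 107 (mod 361)
  r_2 = 4800 (mod 6859)
Final: r = 4800 with f(r) ≡ 0 mod 19^3.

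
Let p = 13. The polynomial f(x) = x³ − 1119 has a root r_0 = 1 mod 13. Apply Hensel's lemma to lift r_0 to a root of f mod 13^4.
r_3 = 25780 (mod 28561)

Hensel: r_{i+1} = r_i − f(r_i)/f′(r_i) mod 13^{i+2}, where f′(x) = 3x². Iterate:
  r_0 = 1 (mod 13)
  r_1 = 92 (mod 169)
  r_2 = 1613 (mod 2197)
  r_3 = 25780 (mod 28561)
Final: r = 25780 with f(r) ≡ 0 mod 13^4.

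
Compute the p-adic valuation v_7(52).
v_7(52) = 0

v_7(n) is the largest exponent k such that 7^k divides n. Factor out: 52 = 7^0 · 52. (Sign doesn't affect v_p.) So v_7(52) = 0.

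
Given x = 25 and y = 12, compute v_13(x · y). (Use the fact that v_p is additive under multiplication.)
v_13(300) = 0

v_p(x) = 0 (factor: 25 = 13^0 · 25); v_p(y) = 0 (factor: 12 = 13^0 · 12). Additivity: v_p(xy) = v_p(x) + v_p(y) = 0 + 0 = 0. (Direct check: xy = 300 = 13^0 · (300).)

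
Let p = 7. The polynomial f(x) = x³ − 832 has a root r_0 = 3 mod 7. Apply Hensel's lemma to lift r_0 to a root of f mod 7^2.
r_1 = 31 (mod 49)

Hensel: r_{i+1} = r_i − f(r_i)/f′(r_i) mod 7^{i+2}, where f′(x) = 3x². Iterate:
  r_0 = 3 (mod 7)
  r_1 = 31 (mod 49)
Final: r = 31 with f(r) ≡ 0 mod 7^2.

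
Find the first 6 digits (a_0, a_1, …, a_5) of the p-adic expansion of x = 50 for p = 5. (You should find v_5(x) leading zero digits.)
(a_0, …, a_5) = (0, 0, 2, 0, 0, 0)

v_5(50) = 2, so a_0 = ... = a_1 = 0. Factor out: x = 5^2 · u with u = 2 a unit in ℤ_5. Expand u iteratively via a_{v+i} = u_i mod 5, u_{i+1} = (u_i − a_{v+i})/5:
  u_0 = 2;  a_2 = 2;  u_1 = (u_0 − 2)/5 = 0
  u_1 = 0;  a_3 = 0;  u_2 = (u_1 − 0)/5 = 0
  u_2 = 0;  a_4 = 0;  u_3 = (u_2 − 0)/5 = 0
  u_3 = 0;  a_5 = 0;  u_4 = (u_3 − 0)/5 = 0
Digits: (0, 0, 2, 0, 0, 0).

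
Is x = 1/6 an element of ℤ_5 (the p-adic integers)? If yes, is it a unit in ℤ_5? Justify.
x ∈ ℤ_5^× (unit); v_5(x) = 0

ℤ_5 = {x ∈ ℚ_5 : v_5(x) ≥ 0} and ℤ_5^× = {x ∈ ℤ_5 : v_5(x) = 0}. Here v_5(1/6) = v_5(num) − v_5(den) = 0; compare against these criteria.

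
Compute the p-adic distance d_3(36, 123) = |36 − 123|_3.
d_3(36, 123) = 1/3

Step 1 — x − y = 36 − 123 = -87. Step 2 — v_3(-87) = 1 (factor: -87 = −(3^1 · 29); the sign does not affect v_p). Step 3 — |x − y|_3 = 3^{-1} = 1/3.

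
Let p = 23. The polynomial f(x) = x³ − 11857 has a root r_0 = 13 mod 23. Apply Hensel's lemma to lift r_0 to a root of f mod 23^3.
r_2 = 151 (mod 12167)

Hensel: r_{i+1} = r_i − f(r_i)/f′(r_i) mod 23^{i+2}, where f′(x) = 3x². Iterate:
  r_0 = 13 (mod 23)
  r_1 = 151 (mod 529)
  r_2 = 151 (mod 12167)
Final: r = 151 with f(r) ≡ 0 mod 23^3.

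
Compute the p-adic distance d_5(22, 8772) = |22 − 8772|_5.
d_5(22, 8772) = 1/625

Step 1 — x − y = 22 − 8772 = -8750. Step 2 — v_5(-8750) = 4 (factor: -8750 = −(5^4 · 14); the sign does not affect v_p). Step 3 — |x − y|_5 = 5^{-4} = 1/625.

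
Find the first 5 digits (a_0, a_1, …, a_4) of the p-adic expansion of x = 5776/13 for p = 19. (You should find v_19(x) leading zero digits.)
(a_0, …, a_4) = (0, 0, 10, 1, 16)

v_19(5776/13) = 2, so a_0 = ... = a_1 = 0. Factor out: x = 19^2 · u with u = 16/13 a unit in ℤ_19. Expand u iteratively via a_{v+i} = u_i mod 19, u_{i+1} = (u_i − a_{v+i})/19:
  u_0 = 16/13;  a_2 = 10;  u_1 = (u_0 − 10)/19 = -6/13
  u_1 = -6/13;  a_3 = 1;  u_2 = (u_1 − 1)/19 = -1/13
  u_2 = -1/13;  a_4 = 16;  u_3 = (u_2 − 16)/19 = -11/13
Digits: (0, 0, 10, 1, 16).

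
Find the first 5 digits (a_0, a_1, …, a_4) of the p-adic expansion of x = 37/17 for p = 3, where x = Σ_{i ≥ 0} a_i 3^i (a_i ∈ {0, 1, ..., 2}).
(a_0, …, a_4) = (2, 2, 2, 0, 2)

v_3(37/17) = 0 (numerator and denominator both coprime to 3), so x ∈ ℤ_3^×. Compute digits iteratively via a_i = x_i mod 3, x_{i+1} = (x_i − a_i)/3, with x_0 = x:
  x_0 = 37/17;  a_0 = 2;  x_1 = (x_0 − 2)/3 = 1/17
  x_1 = 1/17;  a_1 = 2;  x_2 = (x_1 − 2)/3 = -11/17
  x_2 = -11/17;  a_2 = 2;  x_3 = (x_2 − 2)/3 = -15/17
  x_3 = -15/17;  a_3 = 0;  x_4 = (x_3 − 0)/3 = -5/17
  x_4 = -5/17;  a_4 = 2;  x_5 = (x_4 − 2)/3 = -13/17
Digits: (2, 2, 2, 0, 2).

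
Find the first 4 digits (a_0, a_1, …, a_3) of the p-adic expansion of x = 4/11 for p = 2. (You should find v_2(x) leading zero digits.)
(a_0, …, a_3) = (0, 0, 1, 1)

v_2(4/11) = 2, so a_0 = ... = a_1 = 0. Factor out: x = 2^2 · u with u = 1/11 a unit in ℤ_2. Expand u iteratively via a_{v+i} = u_i mod 2, u_{i+1} = (u_i − a_{v+i})/2:
  u_0 = 1/11;  a_2 = 1;  u_1 = (u_0 − 1)/2 = -5/11
  u_1 = -5/11;  a_3 = 1;  u_2 = (u_1 − 1)/2 = -8/11
Digits: (0, 0, 1, 1).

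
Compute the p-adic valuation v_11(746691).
v_11(746691) = 4

v_11(n) is the largest exponent k such that 11^k divides n. Factor out: 746691 = 11^4 · 51. (Sign doesn't affect v_p.) So v_11(746691) = 4.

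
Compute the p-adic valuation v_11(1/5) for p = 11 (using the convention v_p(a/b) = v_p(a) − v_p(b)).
v_11(1/5) = 0

Factor powers of 11 from the numerator and denominator of the reduced fraction: 1 = 11^0 · 1 and 5 = 11^0 · 5. Apply v_p(a/b) = v_p(a) − v_p(b): v_11(1/5) = 0 − 0 = 0.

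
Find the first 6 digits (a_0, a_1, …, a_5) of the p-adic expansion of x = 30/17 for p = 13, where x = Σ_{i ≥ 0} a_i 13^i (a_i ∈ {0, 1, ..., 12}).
(a_0, …, a_5) = (1, 10, 0, 3, 12, 9)

v_13(30/17) = 0 (numerator and denominator both coprime to 13), so x ∈ ℤ_13^×. Compute digits iteratively via a_i = x_i mod 13, x_{i+1} = (x_i − a_i)/13, with x_0 = x:
  x_0 = 30/17;  a_0 = 1;  x_1 = (x_0 − 1)/13 = 1/17
  x_1 = 1/17;  a_1 = 10;  x_2 = (x_1 − 10)/13 = -13/17
  x_2 = -13/17;  a_2 = 0;  x_3 = (x_2 − 0)/13 = -1/17
  x_3 = -1/17;  a_3 = 3;  x_4 = (x_3 − 3)/13 = -4/17
  x_4 = -4/17;  a_4 = 12;  x_5 = (x_4 − 12)/13 = -16/17
  x_5 = -16/17;  a_5 = 9;  x_6 = (x_5 − 9)/13 = -13/17
Digits: (1, 10, 0, 3, 12, 9).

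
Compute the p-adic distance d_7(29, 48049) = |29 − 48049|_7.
d_7(29, 48049) = 1/2401

Step 1 — x − y = 29 − 48049 = -48020. Step 2 — v_7(-48020) = 4 (factor: -48020 = −(7^4 · 20); the sign does not affect v_p). Step 3 — |x − y|_7 = 7^{-4} = 1/2401.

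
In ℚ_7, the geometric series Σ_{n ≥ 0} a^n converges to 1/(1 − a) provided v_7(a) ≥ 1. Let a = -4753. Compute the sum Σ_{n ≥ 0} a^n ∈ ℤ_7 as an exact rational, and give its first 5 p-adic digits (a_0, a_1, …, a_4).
Σ a^n = 1/(1 − a) = 1/4754;  first 5 digits = (1, 0, 1, 0, 6)

v_7(a) = 2 ≥ 1, so the series converges in ℤ_7 to 1/(1 − a) = 1/(1 − (-4753)) = 1/4754. Expand this rational in ℤ_7: compute digits iteratively via d_i = x_i mod 7, x_{i+1} = (x_i − d_i)/7. The first 5 digits are (1, 0, 1, 0, 6).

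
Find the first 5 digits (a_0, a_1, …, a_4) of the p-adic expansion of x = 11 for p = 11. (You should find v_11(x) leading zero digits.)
(a_0, …, a_4) = (0, 1, 0, 0, 0)

v_11(11) = 1, so a_0 = ... = a_0 = 0. Factor out: x = 11^1 · u with u = 1 a unit in ℤ_11. Expand u iteratively via a_{v+i} = u_i mod 11, u_{i+1} = (u_i − a_{v+i})/11:
  u_0 = 1;  a_1 = 1;  u_1 = (u_0 − 1)/11 = 0
  u_1 = 0;  a_2 = 0;  u_2 = (u_1 − 0)/11 = 0
  u_2 = 0;  a_3 = 0;  u_3 = (u_2 − 0)/11 = 0
  u_3 = 0;  a_4 = 0;  u_4 = (u_3 − 0)/11 = 0
Digits: (0, 1, 0, 0, 0).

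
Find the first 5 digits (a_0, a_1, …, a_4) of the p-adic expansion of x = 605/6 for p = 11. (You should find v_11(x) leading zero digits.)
(a_0, …, a_4) = (0, 0, 10, 1, 9)

v_11(605/6) = 2, so a_0 = ... = a_1 = 0. Factor out: x = 11^2 · u with u = 5/6 a unit in ℤ_11. Expand u iteratively via a_{v+i} = u_i mod 11, u_{i+1} = (u_i − a_{v+i})/11:
  u_0 = 5/6;  a_2 = 10;  u_1 = (u_0 − 10)/11 = -5/6
  u_1 = -5/6;  a_3 = 1;  u_2 = (u_1 − 1)/11 = -1/6
  u_2 = -1/6;  a_4 = 9;  u_3 = (u_2 − 9)/11 = -5/6
Digits: (0, 0, 10, 1, 9).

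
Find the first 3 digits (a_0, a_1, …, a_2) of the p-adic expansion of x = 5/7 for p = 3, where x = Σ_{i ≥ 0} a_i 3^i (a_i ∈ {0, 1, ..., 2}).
(a_0, …, a_2) = (2, 0, 2)

v_3(5/7) = 0 (numerator and denominator both coprime to 3), so x ∈ ℤ_3^×. Compute digits iteratively via a_i = x_i mod 3, x_{i+1} = (x_i − a_i)/3, with x_0 = x:
  x_0 = 5/7;  a_0 = 2;  x_1 = (x_0 − 2)/3 = -3/7
  x_1 = -3/7;  a_1 = 0;  x_2 = (x_1 − 0)/3 = -1/7
  x_2 = -1/7;  a_2 = 2;  x_3 = (x_2 − 2)/3 = -5/7
Digits: (2, 0, 2).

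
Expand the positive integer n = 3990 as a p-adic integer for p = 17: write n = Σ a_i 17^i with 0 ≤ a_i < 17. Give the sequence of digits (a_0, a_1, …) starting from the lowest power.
(a_0, a_1, …) = (12, 13, 13)

Repeated division by 17 gives the digits low-to-high: 3990 = 12 + 13·17^1 + 13·17^2. Digit sequence: (12, 13, 13).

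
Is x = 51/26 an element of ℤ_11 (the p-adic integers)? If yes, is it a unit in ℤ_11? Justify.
x ∈ ℤ_11^× (unit); v_11(x) = 0

ℤ_11 = {x ∈ ℚ_11 : v_11(x) ≥ 0} and ℤ_11^× = {x ∈ ℤ_11 : v_11(x) = 0}. Here v_11(51/26) = v_11(num) − v_11(den) = 0; compare against these criteria.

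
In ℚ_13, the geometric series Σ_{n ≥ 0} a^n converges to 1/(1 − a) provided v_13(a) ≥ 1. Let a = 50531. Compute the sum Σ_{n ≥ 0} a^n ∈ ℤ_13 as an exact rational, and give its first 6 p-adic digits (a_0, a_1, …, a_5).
Σ a^n = 1/(1 − a) = -1/50530;  first 6 digits = (1, 0, 0, 10, 1, 0)

v_13(a) = 3 ≥ 1, so the series converges in ℤ_13 to 1/(1 − a) = 1/(1 − 50531) = -1/50530. Expand this rational in ℤ_13: compute digits iteratively via d_i = x_i mod 13, x_{i+1} = (x_i − d_i)/13. The first 6 digits are (1, 0, 0, 10, 1, 0).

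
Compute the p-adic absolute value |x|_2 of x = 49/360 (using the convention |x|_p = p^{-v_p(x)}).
|49/360|_2 = 8

Step 1 — compute v_2(x) by factoring powers of 2 out of the numerator and denominator: v_2(49/360) = -3. Step 2 — apply |x|_p = p^{-v_p(x)} = 2^{3} = 8.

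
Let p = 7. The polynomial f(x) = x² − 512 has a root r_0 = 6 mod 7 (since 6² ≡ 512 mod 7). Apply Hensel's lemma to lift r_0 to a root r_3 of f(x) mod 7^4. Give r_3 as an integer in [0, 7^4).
r_3 = 1042 (mod 2401)

Hensel's recurrence: r_{i+1} = r_i − f(r_i)·(f′(r_i))^{-1} mod 7^{i+2}, with f′(x) = 2x. Iterate:
  r_0 = 6 (mod 7)
  r_1 = 13 (mod 49)
  r_2 = 13 (mod 343)
  r_3 = 1042 (mod 2401)
Final: r_3 = 1042, and one checks f(r_3) ≡ 0 mod 7^4.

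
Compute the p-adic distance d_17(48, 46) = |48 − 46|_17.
d_17(48, 46) = 1

Step 1 — x − y = 48 − 46 = 2. Step 2 — v_17(2) = 0 (factor: 2 = (17^0 · 2); the sign does not affect v_p). Step 3 — |x − y|_17 = 17^{0} = 1.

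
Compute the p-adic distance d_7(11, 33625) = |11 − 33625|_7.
d_7(11, 33625) = 1/16807

Step 1 — x − y = 11 − 33625 = -33614. Step 2 — v_7(-33614) = 5 (factor: -33614 = −(7^5 · 2); the sign does not affect v_p). Step 3 — |x − y|_7 = 7^{-5} = 1/16807.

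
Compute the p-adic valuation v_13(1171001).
v_13(1171001) = 4

v_13(n) is the largest exponent k such that 13^k divides n. Factor out: 1171001 = 13^4 · 41. (Sign doesn't affect v_p.) So v_13(1171001) = 4.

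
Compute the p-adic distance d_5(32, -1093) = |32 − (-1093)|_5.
d_5(32, -1093) = 1/125

Step 1 — x − y = 32 − (-1093) = 1125. Step 2 — v_5(1125) = 3 (factor: 1125 = (5^3 · 9); the sign does not affect v_p). Step 3 — |x − y|_5 = 5^{-3} = 1/125.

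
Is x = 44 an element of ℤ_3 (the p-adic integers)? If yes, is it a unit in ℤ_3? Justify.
x ∈ ℤ_3^× (unit); v_3(x) = 0

ℤ_3 = {x ∈ ℚ_3 : v_3(x) ≥ 0} and ℤ_3^× = {x ∈ ℤ_3 : v_3(x) = 0}. Here v_3(44) = v_3(num) − v_3(den) = 0; compare against these criteria.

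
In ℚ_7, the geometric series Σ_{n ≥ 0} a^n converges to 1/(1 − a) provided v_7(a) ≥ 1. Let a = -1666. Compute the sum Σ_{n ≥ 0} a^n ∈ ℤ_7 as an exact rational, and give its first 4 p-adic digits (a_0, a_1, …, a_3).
Σ a^n = 1/(1 − a) = 1/1667;  first 4 digits = (1, 0, 1, 2)

v_7(a) = 2 ≥ 1, so the series converges in ℤ_7 to 1/(1 − a) = 1/(1 − (-1666)) = 1/1667. Expand this rational in ℤ_7: compute digits iteratively via d_i = x_i mod 7, x_{i+1} = (x_i − d_i)/7. The first 4 digits are (1, 0, 1, 2).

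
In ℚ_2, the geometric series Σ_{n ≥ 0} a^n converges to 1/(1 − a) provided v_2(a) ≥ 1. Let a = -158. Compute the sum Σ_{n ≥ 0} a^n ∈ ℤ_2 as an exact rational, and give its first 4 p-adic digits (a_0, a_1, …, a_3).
Σ a^n = 1/(1 − a) = 1/159;  first 4 digits = (1, 1, 1, 1)

v_2(a) = 1 ≥ 1, so the series converges in ℤ_2 to 1/(1 − a) = 1/(1 − (-158)) = 1/159. Expand this rational in ℤ_2: compute digits iteratively via d_i = x_i mod 2, x_{i+1} = (x_i − d_i)/2. The first 4 digits are (1, 1, 1, 1).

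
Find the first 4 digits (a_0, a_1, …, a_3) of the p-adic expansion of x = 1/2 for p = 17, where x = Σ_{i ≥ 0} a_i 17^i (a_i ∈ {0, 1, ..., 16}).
(a_0, …, a_3) = (9, 8, 8, 8)

v_17(1/2) = 0 (numerator and denominator both coprime to 17), so x ∈ ℤ_17^×. Compute digits iteratively via a_i = x_i mod 17, x_{i+1} = (x_i − a_i)/17, with x_0 = x:
  x_0 = 1/2;  a_0 = 9;  x_1 = (x_0 − 9)/17 = -1/2
  x_1 = -1/2;  a_1 = 8;  x_2 = (x_1 − 8)/17 = -1/2
  x_2 = -1/2;  a_2 = 8;  x_3 = (x_2 − 8)/17 = -1/2
  x_3 = -1/2;  a_3 = 8;  x_4 = (x_3 − 8)/17 = -1/2
Digits: (9, 8, 8, 8).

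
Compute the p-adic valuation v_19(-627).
v_19(-627) = 1

v_19(n) is the largest exponent k such that 19^k divides n. Factor out: -627 = -19^1 · 33. (Sign doesn't affect v_p.) So v_19(-627) = 1.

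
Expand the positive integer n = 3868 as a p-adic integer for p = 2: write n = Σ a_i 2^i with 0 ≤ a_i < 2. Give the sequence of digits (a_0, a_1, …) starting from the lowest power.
(a_0, a_1, …) = (0, 0, 1, 1, 1, 0, 0, 0, 1, 1, 1, 1)

Repeated division by 2 gives the digits low-to-high: 3868 = 1·2^2 + 1·2^3 + 1·2^4 + 1·2^8 + 1·2^9 + 1·2^10 + 1·2^11. Digit sequence: (0, 0, 1, 1, 1, 0, 0, 0, 1, 1, 1, 1).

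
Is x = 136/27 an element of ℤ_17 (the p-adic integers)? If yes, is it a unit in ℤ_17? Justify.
x ∈ ℤ_17 but not a unit; v_17(x) = 1 > 0

ℤ_17 = {x ∈ ℚ_17 : v_17(x) ≥ 0} and ℤ_17^× = {x ∈ ℤ_17 : v_17(x) = 0}. Here v_17(136/27) = v_17(num) − v_17(den) = 1; compare against these criteria.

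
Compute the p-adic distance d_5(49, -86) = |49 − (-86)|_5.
d_5(49, -86) = 1/5

Step 1 — x − y = 49 − (-86) = 135. Step 2 — v_5(135) = 1 (factor: 135 = (5^1 · 27); the sign does not affect v_p). Step 3 — |x − y|_5 = 5^{-1} = 1/5.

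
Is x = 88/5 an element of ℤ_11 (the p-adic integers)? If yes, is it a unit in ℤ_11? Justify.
x ∈ ℤ_11 but not a unit; v_11(x) = 1 > 0

ℤ_11 = {x ∈ ℚ_11 : v_11(x) ≥ 0} and ℤ_11^× = {x ∈ ℤ_11 : v_11(x) = 0}. Here v_11(88/5) = v_11(num) − v_11(den) = 1; compare against these criteria.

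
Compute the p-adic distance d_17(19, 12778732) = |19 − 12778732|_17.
d_17(19, 12778732) = 1/1419857

Step 1 — x − y = 19 − 12778732 = -12778713. Step 2 — v_17(-12778713) = 5 (factor: -12778713 = −(17^5 · 9); the sign does not affect v_p). Step 3 — |x − y|_17 = 17^{-5} = 1/1419857.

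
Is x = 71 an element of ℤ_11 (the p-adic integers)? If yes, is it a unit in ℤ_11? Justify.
x ∈ ℤ_11^× (unit); v_11(x) = 0

ℤ_11 = {x ∈ ℚ_11 : v_11(x) ≥ 0} and ℤ_11^× = {x ∈ ℤ_11 : v_11(x) = 0}. Here v_11(71) = v_11(num) − v_11(den) = 0; compare against these criteria.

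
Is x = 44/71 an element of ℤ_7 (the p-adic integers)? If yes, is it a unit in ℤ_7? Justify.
x ∈ ℤ_7^× (unit); v_7(x) = 0

ℤ_7 = {x ∈ ℚ_7 : v_7(x) ≥ 0} and ℤ_7^× = {x ∈ ℤ_7 : v_7(x) = 0}. Here v_7(44/71) = v_7(num) − v_7(den) = 0; compare against these criteria.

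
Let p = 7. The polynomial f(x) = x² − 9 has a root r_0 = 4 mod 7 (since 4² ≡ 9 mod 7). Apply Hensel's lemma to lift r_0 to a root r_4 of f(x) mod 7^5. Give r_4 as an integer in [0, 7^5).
r_4 = 16804 (mod 16807)

Hensel's recurrence: r_{i+1} = r_i − f(r_i)·(f′(r_i))^{-1} mod 7^{i+2}, with f′(x) = 2x. Iterate:
  r_0 = 4 (mod 7)
  r_1 = 46 (mod 49)
  r_2 = 340 (mod 343)
  r_3 = 2398 (mod 2401)
  r_4 = 16804 (mod 16807)
Final: r_4 = 16804, and one checks f(r_4) ≡ 0 mod 7^5.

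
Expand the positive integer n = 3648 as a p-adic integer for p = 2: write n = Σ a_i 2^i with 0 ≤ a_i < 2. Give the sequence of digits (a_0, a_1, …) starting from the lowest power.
(a_0, a_1, …) = (0, 0, 0, 0, 0, 0, 1, 0, 0, 1, 1, 1)

Repeated division by 2 gives the digits low-to-high: 3648 = 1·2^6 + 1·2^9 + 1·2^10 + 1·2^11. Digit sequence: (0, 0, 0, 0, 0, 0, 1, 0, 0, 1, 1, 1).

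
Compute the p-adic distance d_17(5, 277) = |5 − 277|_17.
d_17(5, 277) = 1/17

Step 1 — x − y = 5 − 277 = -272. Step 2 — v_17(-272) = 1 (factor: -272 = −(17^1 · 16); the sign does not affect v_p). Step 3 — |x − y|_17 = 17^{-1} = 1/17.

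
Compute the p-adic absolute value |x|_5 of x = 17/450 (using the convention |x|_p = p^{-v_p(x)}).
|17/450|_5 = 25

Step 1 — compute v_5(x) by factoring powers of 5 out of the numerator and denominator: v_5(17/450) = -2. Step 2 — apply |x|_p = p^{-v_p(x)} = 5^{2} = 25.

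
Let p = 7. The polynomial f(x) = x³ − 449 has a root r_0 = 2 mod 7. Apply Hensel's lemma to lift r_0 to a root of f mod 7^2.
r_1 = 2 (mod 49)

Hensel: r_{i+1} = r_i − f(r_i)/f′(r_i) mod 7^{i+2}, where f′(x) = 3x². Iterate:
  r_0 = 2 (mod 7)
  r_1 = 2 (mod 49)
Final: r = 2 with f(r) ≡ 0 mod 7^2.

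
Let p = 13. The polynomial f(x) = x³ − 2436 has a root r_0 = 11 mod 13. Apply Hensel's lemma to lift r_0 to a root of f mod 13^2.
r_1 = 89 (mod 169)

Hensel: r_{i+1} = r_i − f(r_i)/f′(r_i) mod 13^{i+2}, where f′(x) = 3x². Iterate:
  r_0 = 11 (mod 13)
  r_1 = 89 (mod 169)
Final: r = 89 with f(r) ≡ 0 mod 13^2.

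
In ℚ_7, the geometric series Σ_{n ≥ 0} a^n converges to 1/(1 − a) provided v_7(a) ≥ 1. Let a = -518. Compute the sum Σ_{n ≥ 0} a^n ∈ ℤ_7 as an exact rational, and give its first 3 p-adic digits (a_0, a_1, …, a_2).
Σ a^n = 1/(1 − a) = 1/519;  first 3 digits = (1, 3, 5)

v_7(a) = 1 ≥ 1, so the series converges in ℤ_7 to 1/(1 − a) = 1/(1 − (-518)) = 1/519. Expand this rational in ℤ_7: compute digits iteratively via d_i = x_i mod 7, x_{i+1} = (x_i − d_i)/7. The first 3 digits are (1, 3, 5).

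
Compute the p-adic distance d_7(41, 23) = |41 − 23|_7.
d_7(41, 23) = 1

Step 1 — x − y = 41 − 23 = 18. Step 2 — v_7(18) = 0 (factor: 18 = (7^0 · 18); the sign does not affect v_p). Step 3 — |x − y|_7 = 7^{0} = 1.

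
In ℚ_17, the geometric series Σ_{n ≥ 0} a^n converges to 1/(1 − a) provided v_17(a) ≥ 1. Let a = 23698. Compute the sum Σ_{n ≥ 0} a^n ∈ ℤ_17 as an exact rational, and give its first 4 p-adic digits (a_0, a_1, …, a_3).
Σ a^n = 1/(1 − a) = -1/23697;  first 4 digits = (1, 0, 14, 4)

v_17(a) = 2 ≥ 1, so the series converges in ℤ_17 to 1/(1 − a) = 1/(1 − 23698) = -1/23697. Expand this rational in ℤ_17: compute digits iteratively via d_i = x_i mod 17, x_{i+1} = (x_i − d_i)/17. The first 4 digits are (1, 0, 14, 4).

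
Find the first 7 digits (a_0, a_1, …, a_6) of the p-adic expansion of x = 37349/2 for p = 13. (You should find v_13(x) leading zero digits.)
(a_0, …, a_6) = (0, 0, 0, 2, 7, 6, 6)

v_13(37349/2) = 3, so a_0 = ... = a_2 = 0. Factor out: x = 13^3 · u with u = 17/2 a unit in ℤ_13. Expand u iteratively via a_{v+i} = u_i mod 13, u_{i+1} = (u_i − a_{v+i})/13:
  u_0 = 17/2;  a_3 = 2;  u_1 = (u_0 − 2)/13 = 1/2
  u_1 = 1/2;  a_4 = 7;  u_2 = (u_1 − 7)/13 = -1/2
  u_2 = -1/2;  a_5 = 6;  u_3 = (u_2 − 6)/13 = -1/2
  u_3 = -1/2;  a_6 = 6;  u_4 = (u_3 − 6)/13 = -1/2
Digits: (0, 0, 0, 2, 7, 6, 6).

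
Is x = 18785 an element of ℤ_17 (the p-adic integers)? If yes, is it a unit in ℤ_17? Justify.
x ∈ ℤ_17 but not a unit; v_17(x) = 2 > 0

ℤ_17 = {x ∈ ℚ_17 : v_17(x) ≥ 0} and ℤ_17^× = {x ∈ ℤ_17 : v_17(x) = 0}. Here v_17(18785) = v_17(num) − v_17(den) = 2; compare against these criteria.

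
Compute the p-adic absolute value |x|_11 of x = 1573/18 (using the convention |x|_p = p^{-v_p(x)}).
|1573/18|_11 = 1/121

Step 1 — compute v_11(x) by factoring powers of 11 out of the numerator and denominator: v_11(1573/18) = 2. Step 2 — apply |x|_p = p^{-v_p(x)} = 11^{-2} = 1/121.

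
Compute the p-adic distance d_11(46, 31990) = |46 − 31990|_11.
d_11(46, 31990) = 1/1331

Step 1 — x − y = 46 − 31990 = -31944. Step 2 — v_11(-31944) = 3 (factor: -31944 = −(11^3 · 24); the sign does not affect v_p). Step 3 — |x − y|_11 = 11^{-3} = 1/1331.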